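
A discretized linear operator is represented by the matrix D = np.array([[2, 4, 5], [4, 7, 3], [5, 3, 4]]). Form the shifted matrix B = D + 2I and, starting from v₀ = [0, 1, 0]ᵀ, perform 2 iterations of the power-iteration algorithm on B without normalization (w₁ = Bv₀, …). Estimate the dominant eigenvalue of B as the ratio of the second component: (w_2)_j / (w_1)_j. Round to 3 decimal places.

B = D + 2I has rows (4, 4, 5); (4, 9, 3); (5, 3, 6)
w1 = Bv₀ = (4·0 + 4·1 + 5·0; 4·0 + 9·1 + 3·0; 5·0 + 3·1 + 6·0) = (4, 9, 3)
w2 = Bw1 = (4·4 + 4·9 + 5·3; 4·4 + 9·9 + 3·3; 5·4 + 3·9 + 6·3) = (67, 106, 65)
Ratio: 106/9 = 11.778

11.778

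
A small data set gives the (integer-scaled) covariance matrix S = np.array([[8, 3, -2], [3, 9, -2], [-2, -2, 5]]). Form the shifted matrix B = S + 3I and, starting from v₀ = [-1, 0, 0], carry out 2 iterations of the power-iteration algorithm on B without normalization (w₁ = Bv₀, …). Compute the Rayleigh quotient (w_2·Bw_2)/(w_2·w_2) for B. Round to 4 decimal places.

μ ≈ 14.7526

B = S + 3I has rows (11, 3, -2); (3, 12, -2); (-2, -2, 8)
w1 = Bv₀ = (11·(-1) + 3·0 + (-2)·0; 3·(-1) + 12·0 + (-2)·0; (-2)·(-1) + (-2)·0 + 8·0) = (-11, -3, 2)
w2 = Bw1 = (11·(-11) + 3·(-3) + (-2)·2; 3·(-11) + 12·(-3) + (-2)·2; (-2)·(-11) + (-2)·(-3) + 8·2) = (-134, -73, 44)
Bw2 = (-1781, -1366, 766)
w2·Bw2 = 372076; w2·w2 = 25221; μ ≈ 372076/25221 = 14.7526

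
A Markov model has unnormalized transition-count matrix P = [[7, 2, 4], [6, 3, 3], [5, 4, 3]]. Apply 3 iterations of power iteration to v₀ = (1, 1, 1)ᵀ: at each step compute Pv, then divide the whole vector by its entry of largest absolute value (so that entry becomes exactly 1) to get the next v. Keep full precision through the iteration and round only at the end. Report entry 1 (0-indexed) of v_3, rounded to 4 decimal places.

Pv0 = (13.00000, 12.00000, 12.00000); divide by 13.00000 → v1 = (1.00000, 0.92308, 0.92308)
Pv1 = (12.53846, 11.53846, 11.46154); divide by 12.53846 → v2 = (1.00000, 0.92025, 0.91411)
Pv2 = (12.49693, 11.50307, 11.42331); divide by 12.49693 → v3 = (1.00000, 0.92047, 0.91409)
Requested entry of v3: 1875/2037 = 0.9205

0.9205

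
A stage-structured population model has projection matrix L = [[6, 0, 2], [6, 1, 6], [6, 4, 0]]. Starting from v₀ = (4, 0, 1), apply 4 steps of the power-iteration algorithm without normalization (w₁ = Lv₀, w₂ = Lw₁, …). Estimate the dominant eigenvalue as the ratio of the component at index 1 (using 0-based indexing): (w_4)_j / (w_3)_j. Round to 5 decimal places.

λ ≈ 9.07477

w1 = Lv₀ = (6·4 + 0·0 + 2·1; 6·4 + 1·0 + 6·1; 6·4 + 4·0 + 0·1) = (26, 30, 24)
w2 = Lw1 = (6·26 + 0·30 + 2·24; 6·26 + 1·30 + 6·24; 6·26 + 4·30 + 0·24) = (204, 330, 276)
w3 = Lw2 = (1776, 3210, 2544)
w4 = Lw3 = (15744, 29130, 23496)
Ratio at component: 29130 / 3210 = 9.07477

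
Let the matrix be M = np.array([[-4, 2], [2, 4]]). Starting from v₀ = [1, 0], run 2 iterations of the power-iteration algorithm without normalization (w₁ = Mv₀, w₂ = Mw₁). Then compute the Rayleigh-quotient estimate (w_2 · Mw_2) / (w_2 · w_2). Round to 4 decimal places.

w1 = Mv₀ = ((-4)·1 + 2·0; 2·1 + 4·0) = (-4, 2)
w2 = Mw1 = ((-4)·(-4) + 2·2; 2·(-4) + 4·2) = (20, 0)
Mw2 = (-80, 40)
w2·Mw2 = 20·(-80) + 0·40 = -1600; w2·w2 = 20·20 + 0·0 = 400
λ ≈ -1600/400 = -4.0000

-4.0000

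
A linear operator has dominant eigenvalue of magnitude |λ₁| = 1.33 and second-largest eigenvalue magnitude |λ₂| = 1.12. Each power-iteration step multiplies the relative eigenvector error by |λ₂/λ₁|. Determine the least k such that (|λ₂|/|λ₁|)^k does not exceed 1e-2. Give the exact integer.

|λ₂/λ₁| = 1.12/1.33 = 0.84211
Need k ≥ ln(1e-2) / ln(0.84211) = -4.6052 / -0.1719 ≈ 26.798
Smallest integer k satisfying the bound: 27

27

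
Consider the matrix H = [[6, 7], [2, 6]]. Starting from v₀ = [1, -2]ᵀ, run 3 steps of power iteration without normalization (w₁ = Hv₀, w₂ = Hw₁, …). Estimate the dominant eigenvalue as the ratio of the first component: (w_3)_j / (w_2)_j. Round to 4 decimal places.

w1 = Hv₀ = (-8, -10)
w2 = Hw1 = (-118, -76)
w3 = Hw2 = (-1240, -692)
Ratio at component: -1240 / -118 = 10.5085

λ ≈ 10.5085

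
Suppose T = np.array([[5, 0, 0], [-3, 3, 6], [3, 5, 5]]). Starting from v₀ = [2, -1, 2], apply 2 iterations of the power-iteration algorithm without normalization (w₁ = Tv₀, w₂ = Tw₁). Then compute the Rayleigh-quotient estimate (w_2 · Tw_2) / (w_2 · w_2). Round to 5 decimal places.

w1 = Tv₀ = (5·2 + 0·(-1) + 0·2; (-3)·2 + 3·(-1) + 6·2; 3·2 + 5·(-1) + 5·2) = (10, 3, 11)
w2 = Tw1 = (5·10 + 0·3 + 0·11; (-3)·10 + 3·3 + 6·11; 3·10 + 5·3 + 5·11) = (50, 45, 100)
Tw2 = (250, 585, 875)
w2·Tw2 = 50·250 + 45·585 + 100·875 = 126325; w2·w2 = 50·50 + 45·45 + 100·100 = 14525
λ ≈ 126325/14525 = 8.69707

λ ≈ 8.69707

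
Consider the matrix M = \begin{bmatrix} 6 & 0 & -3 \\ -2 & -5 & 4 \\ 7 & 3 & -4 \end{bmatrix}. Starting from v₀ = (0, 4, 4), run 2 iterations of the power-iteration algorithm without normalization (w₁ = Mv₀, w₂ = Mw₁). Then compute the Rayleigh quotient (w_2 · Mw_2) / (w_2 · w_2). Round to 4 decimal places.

w1 = Mv₀ = (-12, -4, -4)
w2 = Mw1 = (-60, 28, -80)
Mw2 = (-120, -340, -16)
w2·Mw2 = (-60)·(-120) + 28·(-340) + (-80)·(-16) = -1040; w2·w2 = (-60)·(-60) + 28·28 + (-80)·(-80) = 10784
λ ≈ -1040/10784 = -0.0964

-0.0964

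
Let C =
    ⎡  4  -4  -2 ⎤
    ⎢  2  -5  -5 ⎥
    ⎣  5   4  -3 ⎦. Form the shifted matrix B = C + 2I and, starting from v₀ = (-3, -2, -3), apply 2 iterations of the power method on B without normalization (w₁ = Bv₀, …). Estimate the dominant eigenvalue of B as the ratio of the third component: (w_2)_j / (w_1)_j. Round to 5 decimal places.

-3.00000

B = C + 2I has rows (6, -4, -2); (2, -3, -5); (5, 4, -1)
w1 = Bv₀ = (6·(-3) + (-4)·(-2) + (-2)·(-3); 2·(-3) + (-3)·(-2) + (-5)·(-3); 5·(-3) + 4·(-2) + (-1)·(-3)) = (-4, 15, -20)
w2 = Bw1 = (6·(-4) + (-4)·15 + (-2)·(-20); 2·(-4) + (-3)·15 + (-5)·(-20); 5·(-4) + 4·15 + (-1)·(-20)) = (-44, 47, 60)
Ratio: 60/-20 = -3.00000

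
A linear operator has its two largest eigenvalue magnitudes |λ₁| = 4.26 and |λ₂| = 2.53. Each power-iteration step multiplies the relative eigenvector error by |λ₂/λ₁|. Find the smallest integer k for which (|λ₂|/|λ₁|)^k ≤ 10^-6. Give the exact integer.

27

|λ₂/λ₁| = 2.53/4.26 = 0.59390
Need k ≥ ln(10^-6) / ln(0.59390) = -13.8155 / -0.5210 ≈ 26.515
Smallest integer k satisfying the bound: 27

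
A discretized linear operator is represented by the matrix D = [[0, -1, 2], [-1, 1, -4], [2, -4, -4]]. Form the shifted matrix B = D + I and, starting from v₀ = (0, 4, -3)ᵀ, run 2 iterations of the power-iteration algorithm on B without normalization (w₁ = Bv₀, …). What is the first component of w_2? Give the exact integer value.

-44

B = D + I has rows (1, -1, 2); (-1, 2, -4); (2, -4, -3)
w1 = Bv₀ = (1·0 + (-1)·4 + 2·(-3); (-1)·0 + 2·4 + (-4)·(-3); 2·0 + (-4)·4 + (-3)·(-3)) = (-10, 20, -7)
w2 = Bw1 = (1·(-10) + (-1)·20 + 2·(-7); (-1)·(-10) + 2·20 + (-4)·(-7); 2·(-10) + (-4)·20 + (-3)·(-7)) = (-44, 78, -79)
Requested component of w2: -44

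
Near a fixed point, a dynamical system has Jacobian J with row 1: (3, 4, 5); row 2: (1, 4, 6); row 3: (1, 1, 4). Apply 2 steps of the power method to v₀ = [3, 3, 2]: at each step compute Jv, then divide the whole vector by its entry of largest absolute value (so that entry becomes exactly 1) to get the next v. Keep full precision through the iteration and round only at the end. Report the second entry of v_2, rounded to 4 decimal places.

0.8229

Jv0 = (31.00000, 27.00000, 14.00000); divide by 31.00000 → v1 = (1.00000, 0.87097, 0.45161)
Jv1 = (8.74194, 7.19355, 3.67742); divide by 8.74194 → v2 = (1.00000, 0.82288, 0.42066)
Requested entry of v2: 223/271 = 0.8229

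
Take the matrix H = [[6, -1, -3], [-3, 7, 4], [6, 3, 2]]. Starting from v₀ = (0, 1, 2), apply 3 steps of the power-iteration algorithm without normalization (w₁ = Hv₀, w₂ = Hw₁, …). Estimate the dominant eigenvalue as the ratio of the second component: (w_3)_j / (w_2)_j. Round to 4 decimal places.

w1 = Hv₀ = (6·0 + (-1)·1 + (-3)·2; (-3)·0 + 7·1 + 4·2; 6·0 + 3·1 + 2·2) = (-7, 15, 7)
w2 = Hw1 = (6·(-7) + (-1)·15 + (-3)·7; (-3)·(-7) + 7·15 + 4·7; 6·(-7) + 3·15 + 2·7) = (-78, 154, 17)
w3 = Hw2 = (-673, 1380, 28)
Ratio at component: 1380 / 154 = 8.9610

8.9610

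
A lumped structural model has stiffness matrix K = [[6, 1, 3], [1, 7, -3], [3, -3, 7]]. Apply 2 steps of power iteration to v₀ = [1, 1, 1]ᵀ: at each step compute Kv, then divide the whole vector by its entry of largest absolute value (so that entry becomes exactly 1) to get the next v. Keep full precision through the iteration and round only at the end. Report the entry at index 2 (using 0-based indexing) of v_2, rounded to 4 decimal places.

0.7442

Kv0 = (10.00000, 5.00000, 7.00000); divide by 10.00000 → v1 = (1.00000, 0.50000, 0.70000)
Kv1 = (8.60000, 2.40000, 6.40000); divide by 8.60000 → v2 = (1.00000, 0.27907, 0.74419)
Requested entry of v2: 64/86 = 0.7442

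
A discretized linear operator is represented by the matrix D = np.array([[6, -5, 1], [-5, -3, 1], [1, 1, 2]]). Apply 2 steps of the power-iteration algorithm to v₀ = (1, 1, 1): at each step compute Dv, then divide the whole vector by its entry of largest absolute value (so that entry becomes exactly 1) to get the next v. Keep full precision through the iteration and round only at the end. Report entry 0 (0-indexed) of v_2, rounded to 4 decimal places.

1.0000

Dv0 = (2.00000, -7.00000, 4.00000); divide by -7.00000 → v1 = (-0.28571, 1.00000, -0.57143)
Dv1 = (-7.28571, -2.14286, -0.42857); divide by -7.28571 → v2 = (1.00000, 0.29412, 0.05882)
Requested entry of v2: 51/51 = 1.0000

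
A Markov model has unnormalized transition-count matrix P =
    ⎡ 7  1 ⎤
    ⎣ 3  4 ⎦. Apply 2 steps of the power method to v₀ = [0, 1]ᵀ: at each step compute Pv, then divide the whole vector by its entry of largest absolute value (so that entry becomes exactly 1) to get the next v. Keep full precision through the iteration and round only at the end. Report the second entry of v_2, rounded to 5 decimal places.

1.00000

Pv0 = (1.000000, 4.000000); divide by 4.000000 → v1 = (0.250000, 1.000000)
Pv1 = (2.750000, 4.750000); divide by 4.750000 → v2 = (0.578947, 1.000000)
Requested entry of v2: 19/19 = 1.00000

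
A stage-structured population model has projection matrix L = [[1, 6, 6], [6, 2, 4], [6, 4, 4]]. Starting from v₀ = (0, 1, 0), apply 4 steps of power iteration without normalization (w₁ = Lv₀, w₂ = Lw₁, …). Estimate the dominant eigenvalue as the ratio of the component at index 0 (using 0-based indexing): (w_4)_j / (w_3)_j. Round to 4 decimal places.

w1 = Lv₀ = (1·0 + 6·1 + 6·0; 6·0 + 2·1 + 4·0; 6·0 + 4·1 + 4·0) = (6, 2, 4)
w2 = Lw1 = (1·6 + 6·2 + 6·4; 6·6 + 2·2 + 4·4; 6·6 + 4·2 + 4·4) = (42, 56, 60)
w3 = Lw2 = (738, 604, 716)
w4 = Lw3 = (8658, 8500, 9708)
Ratio at component: 8658 / 738 = 11.7317

11.7317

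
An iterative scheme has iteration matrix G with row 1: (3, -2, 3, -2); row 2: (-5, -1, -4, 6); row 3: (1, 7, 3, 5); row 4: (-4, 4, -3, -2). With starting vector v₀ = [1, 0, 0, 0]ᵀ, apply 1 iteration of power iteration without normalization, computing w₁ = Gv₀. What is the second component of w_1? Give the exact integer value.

w1 = Gv₀ = (3, -5, 1, -4)
The requested component of w1 is -5.

-5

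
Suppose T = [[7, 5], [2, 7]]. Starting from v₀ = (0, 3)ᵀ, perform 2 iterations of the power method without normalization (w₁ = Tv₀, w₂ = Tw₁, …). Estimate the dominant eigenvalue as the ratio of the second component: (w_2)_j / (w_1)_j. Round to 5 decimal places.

w1 = Tv₀ = (7·0 + 5·3; 2·0 + 7·3) = (15, 21)
w2 = Tw1 = (7·15 + 5·21; 2·15 + 7·21) = (210, 177)
Ratio at component: 177 / 21 = 8.42857

λ ≈ 8.42857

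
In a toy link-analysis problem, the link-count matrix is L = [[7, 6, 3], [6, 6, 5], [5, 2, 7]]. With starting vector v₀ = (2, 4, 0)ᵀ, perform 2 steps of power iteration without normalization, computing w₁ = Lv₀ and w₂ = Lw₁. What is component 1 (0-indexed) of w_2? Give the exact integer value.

w1 = Lv₀ = (7·2 + 6·4 + 3·0; 6·2 + 6·4 + 5·0; 5·2 + 2·4 + 7·0) = (38, 36, 18)
w2 = Lw1 = (7·38 + 6·36 + 3·18; 6·38 + 6·36 + 5·18; 5·38 + 2·36 + 7·18) = (536, 534, 388)
The requested component of w2 is 534.

534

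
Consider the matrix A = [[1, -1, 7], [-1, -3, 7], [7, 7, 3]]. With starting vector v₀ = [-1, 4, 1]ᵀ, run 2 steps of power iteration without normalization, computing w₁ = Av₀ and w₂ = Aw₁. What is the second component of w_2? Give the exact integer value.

w1 = Av₀ = (1·(-1) + (-1)·4 + 7·1; (-1)·(-1) + (-3)·4 + 7·1; 7·(-1) + 7·4 + 3·1) = (2, -4, 24)
w2 = Aw1 = (1·2 + (-1)·(-4) + 7·24; (-1)·2 + (-3)·(-4) + 7·24; 7·2 + 7·(-4) + 3·24) = (174, 178, 58)
The requested component of w2 is 178.

178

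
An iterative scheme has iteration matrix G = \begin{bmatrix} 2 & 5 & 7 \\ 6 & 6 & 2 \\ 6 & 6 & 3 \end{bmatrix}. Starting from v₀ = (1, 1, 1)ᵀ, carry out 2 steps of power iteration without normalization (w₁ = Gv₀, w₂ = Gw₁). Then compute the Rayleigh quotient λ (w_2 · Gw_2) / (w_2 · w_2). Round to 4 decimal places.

λ ≈ 14.2738

w1 = Gv₀ = (2·1 + 5·1 + 7·1; 6·1 + 6·1 + 2·1; 6·1 + 6·1 + 3·1) = (14, 14, 15)
w2 = Gw1 = (2·14 + 5·14 + 7·15; 6·14 + 6·14 + 2·15; 6·14 + 6·14 + 3·15) = (203, 198, 213)
Gw2 = (2887, 2832, 3045)
w2·Gw2 = 203·2887 + 198·2832 + 213·3045 = 1795382; w2·w2 = 203·203 + 198·198 + 213·213 = 125782
λ ≈ 1795382/125782 = 14.2738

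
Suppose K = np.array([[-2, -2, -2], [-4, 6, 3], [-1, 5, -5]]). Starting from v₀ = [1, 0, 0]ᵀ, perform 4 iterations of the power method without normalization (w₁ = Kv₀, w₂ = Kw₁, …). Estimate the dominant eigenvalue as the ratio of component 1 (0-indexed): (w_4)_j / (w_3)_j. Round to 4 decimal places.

w1 = Kv₀ = (-2, -4, -1)
w2 = Kw1 = (14, -19, -13)
w3 = Kw2 = (36, -209, -44)
w4 = Kw3 = (434, -1530, -861)
Ratio at component: -1530 / -209 = 7.3206

λ ≈ 7.3206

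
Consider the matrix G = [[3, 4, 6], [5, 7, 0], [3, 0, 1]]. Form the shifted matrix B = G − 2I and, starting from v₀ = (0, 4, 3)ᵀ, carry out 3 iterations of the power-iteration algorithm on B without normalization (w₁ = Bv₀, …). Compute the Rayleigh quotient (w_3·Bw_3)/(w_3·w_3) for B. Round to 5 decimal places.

μ ≈ 7.93073

B = G − 2I has rows (1, 4, 6); (5, 5, 0); (3, 0, -1)
w1 = Bv₀ = (1·0 + 4·4 + 6·3; 5·0 + 5·4 + 0·3; 3·0 + 0·4 + (-1)·3) = (34, 20, -3)
w2 = Bw1 = (1·34 + 4·20 + 6·(-3); 5·34 + 5·20 + 0·(-3); 3·34 + 0·20 + (-1)·(-3)) = (96, 270, 105)
w3 = Bw2 = (1806, 1830, 183)
Bw3 = (10224, 18180, 5235)
w3·Bw3 = 52691949; w3·w3 = 6644025; μ ≈ 52691949/6644025 = 7.93073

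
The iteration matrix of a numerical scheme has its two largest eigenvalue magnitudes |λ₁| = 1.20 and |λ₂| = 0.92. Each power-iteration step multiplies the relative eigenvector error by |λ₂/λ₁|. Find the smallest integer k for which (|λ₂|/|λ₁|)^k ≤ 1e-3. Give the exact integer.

26

|λ₂/λ₁| = 0.92/1.20 = 0.76667
Need k ≥ ln(1e-3) / ln(0.76667) = -6.9078 / -0.2657 ≈ 25.998
Smallest integer k satisfying the bound: 26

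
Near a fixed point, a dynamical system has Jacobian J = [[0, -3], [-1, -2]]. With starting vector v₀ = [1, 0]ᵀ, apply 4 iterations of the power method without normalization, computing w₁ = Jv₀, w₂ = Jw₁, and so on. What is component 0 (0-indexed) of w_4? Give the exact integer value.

w1 = Jv₀ = (0, -1)
w2 = Jw1 = (3, 2)
w3 = Jw2 = (-6, -7)
w4 = Jw3 = (21, 20)
The requested component of w4 is 21.

21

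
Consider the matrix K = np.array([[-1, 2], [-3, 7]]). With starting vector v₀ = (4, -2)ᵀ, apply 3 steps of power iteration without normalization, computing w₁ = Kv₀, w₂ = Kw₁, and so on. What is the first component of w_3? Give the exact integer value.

w1 = Kv₀ = (-8, -26)
w2 = Kw1 = (-44, -158)
w3 = Kw2 = (-272, -974)
The requested component of w3 is -272.

-272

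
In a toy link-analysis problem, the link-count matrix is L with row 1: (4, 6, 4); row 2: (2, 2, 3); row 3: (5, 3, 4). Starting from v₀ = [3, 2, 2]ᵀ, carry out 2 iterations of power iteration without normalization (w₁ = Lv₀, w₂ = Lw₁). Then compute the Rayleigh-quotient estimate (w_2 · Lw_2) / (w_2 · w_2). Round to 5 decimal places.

w1 = Lv₀ = (4·3 + 6·2 + 4·2; 2·3 + 2·2 + 3·2; 5·3 + 3·2 + 4·2) = (32, 16, 29)
w2 = Lw1 = (4·32 + 6·16 + 4·29; 2·32 + 2·16 + 3·29; 5·32 + 3·16 + 4·29) = (340, 183, 324)
Lw2 = (3754, 2018, 3545)
w2·Lw2 = 340·3754 + 183·2018 + 324·3545 = 2794234; w2·w2 = 340·340 + 183·183 + 324·324 = 254065
λ ≈ 2794234/254065 = 10.99811

10.99811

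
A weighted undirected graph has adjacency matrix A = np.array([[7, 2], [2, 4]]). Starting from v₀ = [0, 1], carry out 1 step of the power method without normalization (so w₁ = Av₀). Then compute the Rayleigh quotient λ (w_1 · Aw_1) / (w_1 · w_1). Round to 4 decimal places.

w1 = Av₀ = (2, 4)
Aw1 = (22, 20)
w1·Aw1 = 2·22 + 4·20 = 124; w1·w1 = 2·2 + 4·4 = 20
λ ≈ 124/20 = 6.2000

6.2000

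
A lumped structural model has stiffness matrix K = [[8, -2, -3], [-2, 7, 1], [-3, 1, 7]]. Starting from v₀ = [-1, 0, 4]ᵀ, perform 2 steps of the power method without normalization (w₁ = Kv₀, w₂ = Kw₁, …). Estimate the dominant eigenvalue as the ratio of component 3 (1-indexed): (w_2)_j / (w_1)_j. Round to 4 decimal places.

w1 = Kv₀ = (8·(-1) + (-2)·0 + (-3)·4; (-2)·(-1) + 7·0 + 1·4; (-3)·(-1) + 1·0 + 7·4) = (-20, 6, 31)
w2 = Kw1 = (8·(-20) + (-2)·6 + (-3)·31; (-2)·(-20) + 7·6 + 1·31; (-3)·(-20) + 1·6 + 7·31) = (-265, 113, 283)
Ratio at component: 283 / 31 = 9.1290

9.1290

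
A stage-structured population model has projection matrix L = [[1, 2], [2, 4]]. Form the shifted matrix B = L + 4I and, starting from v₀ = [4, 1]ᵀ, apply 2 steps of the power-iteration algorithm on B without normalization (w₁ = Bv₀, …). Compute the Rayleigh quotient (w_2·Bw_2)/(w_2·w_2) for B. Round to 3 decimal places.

μ ≈ 8.748

B = L + 4I has rows (5, 2); (2, 8)
w1 = Bv₀ = (5·4 + 2·1; 2·4 + 8·1) = (22, 16)
w2 = Bw1 = (5·22 + 2·16; 2·22 + 8·16) = (142, 172)
Bw2 = (1054, 1660)
w2·Bw2 = 435188; w2·w2 = 49748; μ ≈ 435188/49748 = 8.748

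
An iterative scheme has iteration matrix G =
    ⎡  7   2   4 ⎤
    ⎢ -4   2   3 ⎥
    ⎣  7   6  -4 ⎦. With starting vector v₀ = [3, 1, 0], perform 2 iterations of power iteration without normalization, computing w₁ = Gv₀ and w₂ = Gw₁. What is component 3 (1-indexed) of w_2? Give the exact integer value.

w1 = Gv₀ = (7·3 + 2·1 + 4·0; (-4)·3 + 2·1 + 3·0; 7·3 + 6·1 + (-4)·0) = (23, -10, 27)
w2 = Gw1 = (7·23 + 2·(-10) + 4·27; (-4)·23 + 2·(-10) + 3·27; 7·23 + 6·(-10) + (-4)·27) = (249, -31, -7)
The requested component of w2 is -7.

-7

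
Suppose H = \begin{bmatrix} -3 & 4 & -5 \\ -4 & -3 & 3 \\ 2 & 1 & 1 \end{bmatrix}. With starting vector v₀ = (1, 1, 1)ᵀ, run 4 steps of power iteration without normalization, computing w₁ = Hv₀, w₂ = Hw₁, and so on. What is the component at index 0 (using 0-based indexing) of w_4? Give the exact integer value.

w1 = Hv₀ = ((-3)·1 + 4·1 + (-5)·1; (-4)·1 + (-3)·1 + 3·1; 2·1 + 1·1 + 1·1) = (-4, -4, 4)
w2 = Hw1 = ((-3)·(-4) + 4·(-4) + (-5)·4; (-4)·(-4) + (-3)·(-4) + 3·4; 2·(-4) + 1·(-4) + 1·4) = (-24, 40, -8)
w3 = Hw2 = (272, -48, -16)
w4 = Hw3 = (-928, -992, 480)
The requested component of w4 is -928.

-928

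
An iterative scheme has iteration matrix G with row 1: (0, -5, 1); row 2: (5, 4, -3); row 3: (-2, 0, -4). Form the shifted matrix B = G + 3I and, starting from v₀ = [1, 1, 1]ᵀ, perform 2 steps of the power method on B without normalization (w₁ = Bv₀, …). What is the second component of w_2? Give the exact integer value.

67

B = G + 3I has rows (3, -5, 1); (5, 7, -3); (-2, 0, -1)
w1 = Bv₀ = (3·1 + (-5)·1 + 1·1; 5·1 + 7·1 + (-3)·1; (-2)·1 + 0·1 + (-1)·1) = (-1, 9, -3)
w2 = Bw1 = (3·(-1) + (-5)·9 + 1·(-3); 5·(-1) + 7·9 + (-3)·(-3); (-2)·(-1) + 0·9 + (-1)·(-3)) = (-51, 67, 5)
Requested component of w2: 67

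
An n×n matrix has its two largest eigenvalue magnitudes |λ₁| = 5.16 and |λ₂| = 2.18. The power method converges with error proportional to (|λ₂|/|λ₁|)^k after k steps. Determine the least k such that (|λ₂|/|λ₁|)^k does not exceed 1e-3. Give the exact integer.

|λ₂/λ₁| = 2.18/5.16 = 0.42248
Need k ≥ ln(1e-3) / ln(0.42248) = -6.9078 / -0.8616 ≈ 8.017
Smallest integer k satisfying the bound: 9

9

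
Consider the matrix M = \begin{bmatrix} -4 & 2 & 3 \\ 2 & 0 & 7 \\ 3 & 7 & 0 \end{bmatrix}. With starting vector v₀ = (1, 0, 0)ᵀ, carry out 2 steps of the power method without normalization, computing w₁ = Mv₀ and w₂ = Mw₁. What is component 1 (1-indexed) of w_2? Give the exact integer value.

w1 = Mv₀ = ((-4)·1 + 2·0 + 3·0; 2·1 + 0·0 + 7·0; 3·1 + 7·0 + 0·0) = (-4, 2, 3)
w2 = Mw1 = ((-4)·(-4) + 2·2 + 3·3; 2·(-4) + 0·2 + 7·3; 3·(-4) + 7·2 + 0·3) = (29, 13, 2)
The requested component of w2 is 29.

29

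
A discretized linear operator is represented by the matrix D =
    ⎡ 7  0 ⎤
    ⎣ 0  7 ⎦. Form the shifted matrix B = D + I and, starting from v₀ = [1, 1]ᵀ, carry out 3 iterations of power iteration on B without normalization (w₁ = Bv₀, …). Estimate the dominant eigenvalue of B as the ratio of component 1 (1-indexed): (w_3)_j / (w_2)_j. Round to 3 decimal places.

B = D + I has rows (8, 0); (0, 8)
w1 = Bv₀ = (8·1 + 0·1; 0·1 + 8·1) = (8, 8)
w2 = Bw1 = (8·8 + 0·8; 0·8 + 8·8) = (64, 64)
w3 = Bw2 = (512, 512)
Ratio: 512/64 = 8.000

8.000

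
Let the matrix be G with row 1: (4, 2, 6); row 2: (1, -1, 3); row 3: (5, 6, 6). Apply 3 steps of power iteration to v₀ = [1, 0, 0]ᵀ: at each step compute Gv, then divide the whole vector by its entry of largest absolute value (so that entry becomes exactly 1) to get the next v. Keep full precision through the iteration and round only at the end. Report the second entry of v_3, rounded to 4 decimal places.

0.2895

Gv0 = (4.00000, 1.00000, 5.00000); divide by 5.00000 → v1 = (0.80000, 0.20000, 1.00000)
Gv1 = (9.60000, 3.60000, 11.20000); divide by 11.20000 → v2 = (0.85714, 0.32143, 1.00000)
Gv2 = (10.07143, 3.53571, 12.21429); divide by 12.21429 → v3 = (0.82456, 0.28947, 1.00000)
Requested entry of v3: 198/684 = 0.2895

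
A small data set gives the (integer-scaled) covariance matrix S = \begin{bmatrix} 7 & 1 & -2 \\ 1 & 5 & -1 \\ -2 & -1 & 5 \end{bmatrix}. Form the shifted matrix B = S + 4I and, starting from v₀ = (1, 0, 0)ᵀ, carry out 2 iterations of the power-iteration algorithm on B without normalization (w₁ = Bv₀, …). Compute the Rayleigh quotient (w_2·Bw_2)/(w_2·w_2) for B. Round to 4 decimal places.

B = S + 4I has rows (11, 1, -2); (1, 9, -1); (-2, -1, 9)
w1 = Bv₀ = (11·1 + 1·0 + (-2)·0; 1·1 + 9·0 + (-1)·0; (-2)·1 + (-1)·0 + 9·0) = (11, 1, -2)
w2 = Bw1 = (11·11 + 1·1 + (-2)·(-2); 1·11 + 9·1 + (-1)·(-2); (-2)·11 + (-1)·1 + 9·(-2)) = (126, 22, -41)
Bw2 = (1490, 365, -643)
w2·Bw2 = 222133; w2·w2 = 18041; μ ≈ 222133/18041 = 12.3127

12.3127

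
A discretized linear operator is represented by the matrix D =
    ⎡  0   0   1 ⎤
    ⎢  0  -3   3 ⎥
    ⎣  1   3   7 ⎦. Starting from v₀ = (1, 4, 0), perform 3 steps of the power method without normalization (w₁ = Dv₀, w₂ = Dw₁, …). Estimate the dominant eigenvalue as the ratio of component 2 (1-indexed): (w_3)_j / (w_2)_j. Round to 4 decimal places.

w1 = Dv₀ = (0·1 + 0·4 + 1·0; 0·1 + (-3)·4 + 3·0; 1·1 + 3·4 + 7·0) = (0, -12, 13)
w2 = Dw1 = (0·0 + 0·(-12) + 1·13; 0·0 + (-3)·(-12) + 3·13; 1·0 + 3·(-12) + 7·13) = (13, 75, 55)
w3 = Dw2 = (55, -60, 623)
Ratio at component: -60 / 75 = -0.8000

-0.8000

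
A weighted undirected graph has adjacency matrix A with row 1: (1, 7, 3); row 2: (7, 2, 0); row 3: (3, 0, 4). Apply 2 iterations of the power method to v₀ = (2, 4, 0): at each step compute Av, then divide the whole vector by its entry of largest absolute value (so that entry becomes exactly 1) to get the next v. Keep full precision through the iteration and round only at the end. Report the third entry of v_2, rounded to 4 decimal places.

0.4488

Av0 = (30.00000, 22.00000, 6.00000); divide by 30.00000 → v1 = (1.00000, 0.73333, 0.20000)
Av1 = (6.73333, 8.46667, 3.80000); divide by 8.46667 → v2 = (0.79528, 1.00000, 0.44882)
Requested entry of v2: 114/254 = 0.4488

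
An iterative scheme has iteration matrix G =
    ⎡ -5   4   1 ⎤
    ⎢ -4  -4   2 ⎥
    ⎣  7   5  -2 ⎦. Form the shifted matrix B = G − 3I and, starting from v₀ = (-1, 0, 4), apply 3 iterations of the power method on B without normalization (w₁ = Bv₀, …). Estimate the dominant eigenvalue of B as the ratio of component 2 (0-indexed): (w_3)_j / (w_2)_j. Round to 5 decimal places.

μ ≈ -10.21505

B = G − 3I has rows (-8, 4, 1); (-4, -7, 2); (7, 5, -5)
w1 = Bv₀ = ((-8)·(-1) + 4·0 + 1·4; (-4)·(-1) + (-7)·0 + 2·4; 7·(-1) + 5·0 + (-5)·4) = (12, 12, -27)
w2 = Bw1 = ((-8)·12 + 4·12 + 1·(-27); (-4)·12 + (-7)·12 + 2·(-27); 7·12 + 5·12 + (-5)·(-27)) = (-75, -186, 279)
w3 = Bw2 = (135, 2160, -2850)
Ratio: -2850/279 = -10.21505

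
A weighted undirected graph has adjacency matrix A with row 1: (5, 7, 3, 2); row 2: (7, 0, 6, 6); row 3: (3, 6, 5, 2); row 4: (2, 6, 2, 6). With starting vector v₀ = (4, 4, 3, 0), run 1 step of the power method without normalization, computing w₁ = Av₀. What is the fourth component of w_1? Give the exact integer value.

38

w1 = Av₀ = (5·4 + 7·4 + 3·3 + 2·0; 7·4 + 0·4 + 6·3 + 6·0; 3·4 + 6·4 + 5·3 + 2·0; 2·4 + 6·4 + 2·3 + 6·0) = (57, 46, 51, 38)
The requested component of w1 is 38.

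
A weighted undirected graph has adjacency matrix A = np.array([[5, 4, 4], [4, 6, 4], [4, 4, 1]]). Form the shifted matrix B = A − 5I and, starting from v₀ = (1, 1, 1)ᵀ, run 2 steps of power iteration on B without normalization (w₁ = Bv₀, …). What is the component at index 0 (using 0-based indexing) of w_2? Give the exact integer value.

52

B = A − 5I has rows (0, 4, 4); (4, 1, 4); (4, 4, -4)
w1 = Bv₀ = (8, 9, 4)
w2 = Bw1 = (52, 57, 52)
Requested component of w2: 52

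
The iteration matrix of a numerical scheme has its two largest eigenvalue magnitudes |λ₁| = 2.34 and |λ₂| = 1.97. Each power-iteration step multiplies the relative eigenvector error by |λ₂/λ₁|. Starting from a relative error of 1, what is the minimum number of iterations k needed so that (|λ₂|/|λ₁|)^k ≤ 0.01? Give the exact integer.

27

|λ₂/λ₁| = 1.97/2.34 = 0.84188
Need k ≥ ln(0.01) / ln(0.84188) = -4.6052 / -0.1721 ≈ 26.756
Smallest integer k satisfying the bound: 27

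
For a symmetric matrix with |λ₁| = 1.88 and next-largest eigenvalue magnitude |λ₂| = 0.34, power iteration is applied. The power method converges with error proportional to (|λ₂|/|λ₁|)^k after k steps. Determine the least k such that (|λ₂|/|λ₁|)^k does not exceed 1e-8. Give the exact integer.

11

|λ₂/λ₁| = 0.34/1.88 = 0.18085
Need k ≥ ln(1e-8) / ln(0.18085) = -18.4207 / -1.7101 ≈ 10.772
Smallest integer k satisfying the bound: 11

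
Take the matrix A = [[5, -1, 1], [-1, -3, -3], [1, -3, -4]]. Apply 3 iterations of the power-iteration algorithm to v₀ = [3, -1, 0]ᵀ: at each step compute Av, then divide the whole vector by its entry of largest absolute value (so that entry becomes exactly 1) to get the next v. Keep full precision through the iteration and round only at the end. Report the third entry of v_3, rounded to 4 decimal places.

Av0 = (16.00000, 0.00000, 6.00000); divide by 16.00000 → v1 = (1.00000, 0.00000, 0.37500)
Av1 = (5.37500, -2.12500, -0.50000); divide by 5.37500 → v2 = (1.00000, -0.39535, -0.09302)
Av2 = (5.30233, 0.46512, 2.55814); divide by 5.30233 → v3 = (1.00000, 0.08772, 0.48246)
Requested entry of v3: 220/456 = 0.4825

0.4825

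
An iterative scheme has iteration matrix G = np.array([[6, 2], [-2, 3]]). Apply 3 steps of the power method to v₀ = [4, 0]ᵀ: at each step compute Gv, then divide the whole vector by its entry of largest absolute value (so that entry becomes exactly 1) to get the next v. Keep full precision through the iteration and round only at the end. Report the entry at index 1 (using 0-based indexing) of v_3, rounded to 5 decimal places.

-0.75641

Gv0 = (24.000000, -8.000000); divide by 24.000000 → v1 = (1.000000, -0.333333)
Gv1 = (5.333333, -3.000000); divide by 5.333333 → v2 = (1.000000, -0.562500)
Gv2 = (4.875000, -3.687500); divide by 4.875000 → v3 = (1.000000, -0.756410)
Requested entry of v3: -472/624 = -0.75641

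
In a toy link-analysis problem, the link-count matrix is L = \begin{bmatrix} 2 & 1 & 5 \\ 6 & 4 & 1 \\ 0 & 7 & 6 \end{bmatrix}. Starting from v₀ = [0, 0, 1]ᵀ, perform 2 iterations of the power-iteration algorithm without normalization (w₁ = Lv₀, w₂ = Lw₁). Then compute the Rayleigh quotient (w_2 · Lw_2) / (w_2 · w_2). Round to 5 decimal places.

w1 = Lv₀ = (2·0 + 1·0 + 5·1; 6·0 + 4·0 + 1·1; 0·0 + 7·0 + 6·1) = (5, 1, 6)
w2 = Lw1 = (2·5 + 1·1 + 5·6; 6·5 + 4·1 + 1·6; 0·5 + 7·1 + 6·6) = (41, 40, 43)
Lw2 = (337, 449, 538)
w2·Lw2 = 41·337 + 40·449 + 43·538 = 54911; w2·w2 = 41·41 + 40·40 + 43·43 = 5130
λ ≈ 54911/5130 = 10.70390

10.70390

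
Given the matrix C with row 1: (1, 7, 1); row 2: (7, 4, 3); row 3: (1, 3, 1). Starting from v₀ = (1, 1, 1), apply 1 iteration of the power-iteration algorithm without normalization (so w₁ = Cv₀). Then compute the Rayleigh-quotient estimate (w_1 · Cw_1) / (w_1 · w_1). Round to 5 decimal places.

w1 = Cv₀ = (9, 14, 5)
Cw1 = (112, 134, 56)
w1·Cw1 = 9·112 + 14·134 + 5·56 = 3164; w1·w1 = 9·9 + 14·14 + 5·5 = 302
λ ≈ 3164/302 = 10.47682

10.47682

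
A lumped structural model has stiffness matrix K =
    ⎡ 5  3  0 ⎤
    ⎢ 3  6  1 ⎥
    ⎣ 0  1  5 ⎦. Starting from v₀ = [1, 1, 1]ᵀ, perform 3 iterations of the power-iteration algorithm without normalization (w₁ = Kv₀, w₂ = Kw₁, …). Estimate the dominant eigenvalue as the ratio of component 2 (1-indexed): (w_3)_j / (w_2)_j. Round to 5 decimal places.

λ ≈ 8.77778

w1 = Kv₀ = (8, 10, 6)
w2 = Kw1 = (70, 90, 40)
w3 = Kw2 = (620, 790, 290)
Ratio at component: 790 / 90 = 8.77778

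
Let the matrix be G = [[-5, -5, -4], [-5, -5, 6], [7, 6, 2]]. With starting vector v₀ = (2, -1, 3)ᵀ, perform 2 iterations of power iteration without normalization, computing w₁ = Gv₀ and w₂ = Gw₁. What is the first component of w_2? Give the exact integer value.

-36

w1 = Gv₀ = ((-5)·2 + (-5)·(-1) + (-4)·3; (-5)·2 + (-5)·(-1) + 6·3; 7·2 + 6·(-1) + 2·3) = (-17, 13, 14)
w2 = Gw1 = ((-5)·(-17) + (-5)·13 + (-4)·14; (-5)·(-17) + (-5)·13 + 6·14; 7·(-17) + 6·13 + 2·14) = (-36, 104, -13)
The requested component of w2 is -36.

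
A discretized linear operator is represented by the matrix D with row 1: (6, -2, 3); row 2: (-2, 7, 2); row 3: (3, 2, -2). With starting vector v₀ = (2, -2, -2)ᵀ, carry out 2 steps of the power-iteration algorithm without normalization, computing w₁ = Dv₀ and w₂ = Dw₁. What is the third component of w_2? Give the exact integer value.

-26

w1 = Dv₀ = (6·2 + (-2)·(-2) + 3·(-2); (-2)·2 + 7·(-2) + 2·(-2); 3·2 + 2·(-2) + (-2)·(-2)) = (10, -22, 6)
w2 = Dw1 = (6·10 + (-2)·(-22) + 3·6; (-2)·10 + 7·(-22) + 2·6; 3·10 + 2·(-22) + (-2)·6) = (122, -162, -26)
The requested component of w2 is -26.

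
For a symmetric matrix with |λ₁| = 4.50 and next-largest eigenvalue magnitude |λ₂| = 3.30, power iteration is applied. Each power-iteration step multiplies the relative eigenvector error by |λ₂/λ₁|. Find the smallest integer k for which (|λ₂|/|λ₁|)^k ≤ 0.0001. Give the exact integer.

|λ₂/λ₁| = 3.30/4.50 = 0.73333
Need k ≥ ln(0.0001) / ln(0.73333) = -9.2103 / -0.3102 ≈ 29.696
Smallest integer k satisfying the bound: 30

30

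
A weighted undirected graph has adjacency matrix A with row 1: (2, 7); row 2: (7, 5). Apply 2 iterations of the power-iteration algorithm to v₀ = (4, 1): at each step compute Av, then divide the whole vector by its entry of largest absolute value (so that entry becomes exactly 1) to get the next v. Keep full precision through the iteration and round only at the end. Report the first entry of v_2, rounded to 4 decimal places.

Av0 = (15.00000, 33.00000); divide by 33.00000 → v1 = (0.45455, 1.00000)
Av1 = (7.90909, 8.18182); divide by 8.18182 → v2 = (0.96667, 1.00000)
Requested entry of v2: 261/270 = 0.9667

0.9667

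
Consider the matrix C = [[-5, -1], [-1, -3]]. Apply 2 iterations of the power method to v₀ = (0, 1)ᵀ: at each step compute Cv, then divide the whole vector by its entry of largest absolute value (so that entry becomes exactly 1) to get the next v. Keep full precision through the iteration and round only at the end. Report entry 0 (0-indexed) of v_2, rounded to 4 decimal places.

0.8000

Cv0 = (-1.00000, -3.00000); divide by -3.00000 → v1 = (0.33333, 1.00000)
Cv1 = (-2.66667, -3.33333); divide by -3.33333 → v2 = (0.80000, 1.00000)
Requested entry of v2: 8/10 = 0.8000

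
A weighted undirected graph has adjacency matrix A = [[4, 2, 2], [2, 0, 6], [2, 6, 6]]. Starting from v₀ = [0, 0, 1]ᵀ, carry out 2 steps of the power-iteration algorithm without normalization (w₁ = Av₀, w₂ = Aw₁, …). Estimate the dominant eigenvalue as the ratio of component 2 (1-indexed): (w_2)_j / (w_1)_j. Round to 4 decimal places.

λ ≈ 6.6667

w1 = Av₀ = (2, 6, 6)
w2 = Aw1 = (32, 40, 76)
Ratio at component: 40 / 6 = 6.6667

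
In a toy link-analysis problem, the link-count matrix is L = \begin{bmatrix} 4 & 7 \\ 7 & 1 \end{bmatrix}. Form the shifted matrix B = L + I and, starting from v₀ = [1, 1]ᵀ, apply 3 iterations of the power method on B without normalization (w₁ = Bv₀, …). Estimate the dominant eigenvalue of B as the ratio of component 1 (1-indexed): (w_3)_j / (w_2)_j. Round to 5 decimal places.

B = L + I has rows (5, 7); (7, 2)
w1 = Bv₀ = (5·1 + 7·1; 7·1 + 2·1) = (12, 9)
w2 = Bw1 = (5·12 + 7·9; 7·12 + 2·9) = (123, 102)
w3 = Bw2 = (1329, 1065)
Ratio: 1329/123 = 10.80488

μ ≈ 10.80488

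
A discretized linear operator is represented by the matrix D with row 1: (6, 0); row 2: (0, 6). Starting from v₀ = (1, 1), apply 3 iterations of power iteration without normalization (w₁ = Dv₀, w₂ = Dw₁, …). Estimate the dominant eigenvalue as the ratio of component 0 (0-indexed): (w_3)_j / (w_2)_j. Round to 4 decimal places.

w1 = Dv₀ = (6·1 + 0·1; 0·1 + 6·1) = (6, 6)
w2 = Dw1 = (6·6 + 0·6; 0·6 + 6·6) = (36, 36)
w3 = Dw2 = (216, 216)
Ratio at component: 216 / 36 = 6.0000

λ ≈ 6.0000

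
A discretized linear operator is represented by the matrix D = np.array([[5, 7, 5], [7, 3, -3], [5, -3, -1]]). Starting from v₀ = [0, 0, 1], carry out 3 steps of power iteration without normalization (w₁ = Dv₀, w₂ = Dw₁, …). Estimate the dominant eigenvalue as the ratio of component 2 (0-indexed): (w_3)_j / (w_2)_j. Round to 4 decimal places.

w1 = Dv₀ = (5·0 + 7·0 + 5·1; 7·0 + 3·0 + (-3)·1; 5·0 + (-3)·0 + (-1)·1) = (5, -3, -1)
w2 = Dw1 = (5·5 + 7·(-3) + 5·(-1); 7·5 + 3·(-3) + (-3)·(-1); 5·5 + (-3)·(-3) + (-1)·(-1)) = (-1, 29, 35)
w3 = Dw2 = (373, -25, -127)
Ratio at component: -127 / 35 = -3.6286

λ ≈ -3.6286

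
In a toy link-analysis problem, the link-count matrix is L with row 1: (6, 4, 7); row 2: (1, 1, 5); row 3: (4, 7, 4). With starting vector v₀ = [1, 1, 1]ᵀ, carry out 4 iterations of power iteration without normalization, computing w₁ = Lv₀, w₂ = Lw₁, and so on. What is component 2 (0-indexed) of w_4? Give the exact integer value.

w1 = Lv₀ = (17, 7, 15)
w2 = Lw1 = (235, 99, 177)
w3 = Lw2 = (3045, 1219, 2341)
w4 = Lw3 = (39533, 15969, 30077)
The requested component of w4 is 30077.

30077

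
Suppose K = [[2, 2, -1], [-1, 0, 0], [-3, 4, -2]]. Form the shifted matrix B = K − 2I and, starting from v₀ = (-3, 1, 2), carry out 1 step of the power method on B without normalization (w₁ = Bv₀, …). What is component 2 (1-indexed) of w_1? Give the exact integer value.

1

B = K − 2I has rows (0, 2, -1); (-1, -2, 0); (-3, 4, -4)
w1 = Bv₀ = (0·(-3) + 2·1 + (-1)·2; (-1)·(-3) + (-2)·1 + 0·2; (-3)·(-3) + 4·1 + (-4)·2) = (0, 1, 5)
Requested component of w1: 1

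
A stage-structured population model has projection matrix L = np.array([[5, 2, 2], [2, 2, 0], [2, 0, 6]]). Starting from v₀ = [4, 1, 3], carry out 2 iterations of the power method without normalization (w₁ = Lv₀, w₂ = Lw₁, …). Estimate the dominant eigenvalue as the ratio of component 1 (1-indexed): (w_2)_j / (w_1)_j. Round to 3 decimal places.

7.571

w1 = Lv₀ = (5·4 + 2·1 + 2·3; 2·4 + 2·1 + 0·3; 2·4 + 0·1 + 6·3) = (28, 10, 26)
w2 = Lw1 = (5·28 + 2·10 + 2·26; 2·28 + 2·10 + 0·26; 2·28 + 0·10 + 6·26) = (212, 76, 212)
Ratio at component: 212 / 28 = 7.571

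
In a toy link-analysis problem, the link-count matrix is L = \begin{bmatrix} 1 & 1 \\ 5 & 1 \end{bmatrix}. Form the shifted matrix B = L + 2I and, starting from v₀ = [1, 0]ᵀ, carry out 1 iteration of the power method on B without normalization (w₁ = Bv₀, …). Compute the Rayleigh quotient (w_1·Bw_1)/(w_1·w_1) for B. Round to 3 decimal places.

B = L + 2I has rows (3, 1); (5, 3)
w1 = Bv₀ = (3, 5)
Bw1 = (14, 30)
w1·Bw1 = 192; w1·w1 = 34; μ ≈ 192/34 = 5.647

5.647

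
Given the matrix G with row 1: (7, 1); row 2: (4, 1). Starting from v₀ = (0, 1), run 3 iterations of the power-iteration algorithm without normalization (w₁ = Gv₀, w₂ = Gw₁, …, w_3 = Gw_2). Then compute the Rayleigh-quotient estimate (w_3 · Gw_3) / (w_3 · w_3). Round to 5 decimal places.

λ ≈ 7.60334

w1 = Gv₀ = (7·0 + 1·1; 4·0 + 1·1) = (1, 1)
w2 = Gw1 = (7·1 + 1·1; 4·1 + 1·1) = (8, 5)
w3 = Gw2 = (61, 37)
Gw3 = (464, 281)
w3·Gw3 = 61·464 + 37·281 = 38701; w3·w3 = 61·61 + 37·37 = 5090
λ ≈ 38701/5090 = 7.60334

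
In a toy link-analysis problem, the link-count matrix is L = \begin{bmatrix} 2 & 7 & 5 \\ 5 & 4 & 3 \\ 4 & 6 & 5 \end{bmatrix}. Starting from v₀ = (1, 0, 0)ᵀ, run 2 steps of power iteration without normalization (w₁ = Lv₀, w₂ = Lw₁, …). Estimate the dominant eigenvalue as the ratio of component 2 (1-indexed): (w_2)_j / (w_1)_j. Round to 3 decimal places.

w1 = Lv₀ = (2, 5, 4)
w2 = Lw1 = (59, 42, 58)
Ratio at component: 42 / 5 = 8.400

8.400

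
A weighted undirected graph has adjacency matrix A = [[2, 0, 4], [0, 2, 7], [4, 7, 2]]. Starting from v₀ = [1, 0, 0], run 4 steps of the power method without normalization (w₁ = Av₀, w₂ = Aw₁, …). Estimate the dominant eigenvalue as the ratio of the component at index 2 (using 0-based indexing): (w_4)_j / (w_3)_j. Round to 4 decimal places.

7.1688

w1 = Av₀ = (2·1 + 0·0 + 4·0; 0·1 + 2·0 + 7·0; 4·1 + 7·0 + 2·0) = (2, 0, 4)
w2 = Aw1 = (2·2 + 0·0 + 4·4; 0·2 + 2·0 + 7·4; 4·2 + 7·0 + 2·4) = (20, 28, 16)
w3 = Aw2 = (104, 168, 308)
w4 = Aw3 = (1440, 2492, 2208)
Ratio at component: 2208 / 308 = 7.1688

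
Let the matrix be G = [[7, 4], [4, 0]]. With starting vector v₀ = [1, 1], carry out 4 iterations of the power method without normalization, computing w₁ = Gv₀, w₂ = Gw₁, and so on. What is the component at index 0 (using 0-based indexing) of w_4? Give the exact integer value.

7277

w1 = Gv₀ = (11, 4)
w2 = Gw1 = (93, 44)
w3 = Gw2 = (827, 372)
w4 = Gw3 = (7277, 3308)
The requested component of w4 is 7277.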